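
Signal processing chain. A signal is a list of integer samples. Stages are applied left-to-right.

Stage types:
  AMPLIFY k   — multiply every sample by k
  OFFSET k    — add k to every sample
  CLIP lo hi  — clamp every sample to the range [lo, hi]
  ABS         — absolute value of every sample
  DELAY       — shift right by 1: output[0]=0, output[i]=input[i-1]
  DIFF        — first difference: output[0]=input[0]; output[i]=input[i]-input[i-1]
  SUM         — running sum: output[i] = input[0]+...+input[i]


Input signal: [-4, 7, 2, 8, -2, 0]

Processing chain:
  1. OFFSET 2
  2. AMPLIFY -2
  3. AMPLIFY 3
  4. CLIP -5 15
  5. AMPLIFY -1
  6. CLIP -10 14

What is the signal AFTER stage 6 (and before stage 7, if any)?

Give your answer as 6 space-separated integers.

Answer: -10 5 5 5 0 5

Derivation:
Input: [-4, 7, 2, 8, -2, 0]
Stage 1 (OFFSET 2): -4+2=-2, 7+2=9, 2+2=4, 8+2=10, -2+2=0, 0+2=2 -> [-2, 9, 4, 10, 0, 2]
Stage 2 (AMPLIFY -2): -2*-2=4, 9*-2=-18, 4*-2=-8, 10*-2=-20, 0*-2=0, 2*-2=-4 -> [4, -18, -8, -20, 0, -4]
Stage 3 (AMPLIFY 3): 4*3=12, -18*3=-54, -8*3=-24, -20*3=-60, 0*3=0, -4*3=-12 -> [12, -54, -24, -60, 0, -12]
Stage 4 (CLIP -5 15): clip(12,-5,15)=12, clip(-54,-5,15)=-5, clip(-24,-5,15)=-5, clip(-60,-5,15)=-5, clip(0,-5,15)=0, clip(-12,-5,15)=-5 -> [12, -5, -5, -5, 0, -5]
Stage 5 (AMPLIFY -1): 12*-1=-12, -5*-1=5, -5*-1=5, -5*-1=5, 0*-1=0, -5*-1=5 -> [-12, 5, 5, 5, 0, 5]
Stage 6 (CLIP -10 14): clip(-12,-10,14)=-10, clip(5,-10,14)=5, clip(5,-10,14)=5, clip(5,-10,14)=5, clip(0,-10,14)=0, clip(5,-10,14)=5 -> [-10, 5, 5, 5, 0, 5]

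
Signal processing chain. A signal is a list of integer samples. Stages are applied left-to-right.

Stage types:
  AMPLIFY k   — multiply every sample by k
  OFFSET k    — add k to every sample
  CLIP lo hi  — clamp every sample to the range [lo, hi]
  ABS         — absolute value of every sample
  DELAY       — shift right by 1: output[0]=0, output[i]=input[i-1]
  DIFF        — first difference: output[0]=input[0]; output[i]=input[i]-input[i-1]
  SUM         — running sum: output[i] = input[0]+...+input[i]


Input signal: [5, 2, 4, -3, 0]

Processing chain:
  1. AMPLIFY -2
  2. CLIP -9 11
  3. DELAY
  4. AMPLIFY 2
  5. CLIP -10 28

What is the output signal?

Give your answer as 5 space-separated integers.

Answer: 0 -10 -8 -10 12

Derivation:
Input: [5, 2, 4, -3, 0]
Stage 1 (AMPLIFY -2): 5*-2=-10, 2*-2=-4, 4*-2=-8, -3*-2=6, 0*-2=0 -> [-10, -4, -8, 6, 0]
Stage 2 (CLIP -9 11): clip(-10,-9,11)=-9, clip(-4,-9,11)=-4, clip(-8,-9,11)=-8, clip(6,-9,11)=6, clip(0,-9,11)=0 -> [-9, -4, -8, 6, 0]
Stage 3 (DELAY): [0, -9, -4, -8, 6] = [0, -9, -4, -8, 6] -> [0, -9, -4, -8, 6]
Stage 4 (AMPLIFY 2): 0*2=0, -9*2=-18, -4*2=-8, -8*2=-16, 6*2=12 -> [0, -18, -8, -16, 12]
Stage 5 (CLIP -10 28): clip(0,-10,28)=0, clip(-18,-10,28)=-10, clip(-8,-10,28)=-8, clip(-16,-10,28)=-10, clip(12,-10,28)=12 -> [0, -10, -8, -10, 12]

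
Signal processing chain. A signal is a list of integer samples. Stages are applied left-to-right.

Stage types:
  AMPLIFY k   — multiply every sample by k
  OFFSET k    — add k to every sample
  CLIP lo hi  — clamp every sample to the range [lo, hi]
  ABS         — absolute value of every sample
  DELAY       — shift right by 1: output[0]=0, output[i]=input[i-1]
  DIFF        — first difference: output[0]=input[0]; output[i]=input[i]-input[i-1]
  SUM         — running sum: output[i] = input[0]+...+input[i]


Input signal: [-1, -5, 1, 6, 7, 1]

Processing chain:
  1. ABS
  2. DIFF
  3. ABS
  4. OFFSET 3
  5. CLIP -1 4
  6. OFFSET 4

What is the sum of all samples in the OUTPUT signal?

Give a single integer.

Input: [-1, -5, 1, 6, 7, 1]
Stage 1 (ABS): |-1|=1, |-5|=5, |1|=1, |6|=6, |7|=7, |1|=1 -> [1, 5, 1, 6, 7, 1]
Stage 2 (DIFF): s[0]=1, 5-1=4, 1-5=-4, 6-1=5, 7-6=1, 1-7=-6 -> [1, 4, -4, 5, 1, -6]
Stage 3 (ABS): |1|=1, |4|=4, |-4|=4, |5|=5, |1|=1, |-6|=6 -> [1, 4, 4, 5, 1, 6]
Stage 4 (OFFSET 3): 1+3=4, 4+3=7, 4+3=7, 5+3=8, 1+3=4, 6+3=9 -> [4, 7, 7, 8, 4, 9]
Stage 5 (CLIP -1 4): clip(4,-1,4)=4, clip(7,-1,4)=4, clip(7,-1,4)=4, clip(8,-1,4)=4, clip(4,-1,4)=4, clip(9,-1,4)=4 -> [4, 4, 4, 4, 4, 4]
Stage 6 (OFFSET 4): 4+4=8, 4+4=8, 4+4=8, 4+4=8, 4+4=8, 4+4=8 -> [8, 8, 8, 8, 8, 8]
Output sum: 48

Answer: 48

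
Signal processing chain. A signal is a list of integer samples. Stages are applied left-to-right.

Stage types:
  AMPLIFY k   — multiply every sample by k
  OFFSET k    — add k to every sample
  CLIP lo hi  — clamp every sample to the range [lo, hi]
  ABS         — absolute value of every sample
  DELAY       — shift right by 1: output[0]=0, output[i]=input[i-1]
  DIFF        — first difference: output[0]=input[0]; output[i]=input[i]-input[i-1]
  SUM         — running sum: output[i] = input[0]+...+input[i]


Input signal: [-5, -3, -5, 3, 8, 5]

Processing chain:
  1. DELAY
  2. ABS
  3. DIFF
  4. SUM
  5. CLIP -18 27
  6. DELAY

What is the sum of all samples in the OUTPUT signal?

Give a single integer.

Input: [-5, -3, -5, 3, 8, 5]
Stage 1 (DELAY): [0, -5, -3, -5, 3, 8] = [0, -5, -3, -5, 3, 8] -> [0, -5, -3, -5, 3, 8]
Stage 2 (ABS): |0|=0, |-5|=5, |-3|=3, |-5|=5, |3|=3, |8|=8 -> [0, 5, 3, 5, 3, 8]
Stage 3 (DIFF): s[0]=0, 5-0=5, 3-5=-2, 5-3=2, 3-5=-2, 8-3=5 -> [0, 5, -2, 2, -2, 5]
Stage 4 (SUM): sum[0..0]=0, sum[0..1]=5, sum[0..2]=3, sum[0..3]=5, sum[0..4]=3, sum[0..5]=8 -> [0, 5, 3, 5, 3, 8]
Stage 5 (CLIP -18 27): clip(0,-18,27)=0, clip(5,-18,27)=5, clip(3,-18,27)=3, clip(5,-18,27)=5, clip(3,-18,27)=3, clip(8,-18,27)=8 -> [0, 5, 3, 5, 3, 8]
Stage 6 (DELAY): [0, 0, 5, 3, 5, 3] = [0, 0, 5, 3, 5, 3] -> [0, 0, 5, 3, 5, 3]
Output sum: 16

Answer: 16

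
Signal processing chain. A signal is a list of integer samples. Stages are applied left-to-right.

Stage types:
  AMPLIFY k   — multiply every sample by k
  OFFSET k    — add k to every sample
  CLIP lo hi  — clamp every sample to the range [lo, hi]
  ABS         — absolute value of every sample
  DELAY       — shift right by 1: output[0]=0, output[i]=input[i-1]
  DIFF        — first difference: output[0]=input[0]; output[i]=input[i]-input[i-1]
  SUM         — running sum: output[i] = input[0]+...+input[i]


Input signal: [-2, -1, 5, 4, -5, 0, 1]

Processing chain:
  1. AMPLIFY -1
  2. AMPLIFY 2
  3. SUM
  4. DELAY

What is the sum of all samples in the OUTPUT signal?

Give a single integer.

Answer: -10

Derivation:
Input: [-2, -1, 5, 4, -5, 0, 1]
Stage 1 (AMPLIFY -1): -2*-1=2, -1*-1=1, 5*-1=-5, 4*-1=-4, -5*-1=5, 0*-1=0, 1*-1=-1 -> [2, 1, -5, -4, 5, 0, -1]
Stage 2 (AMPLIFY 2): 2*2=4, 1*2=2, -5*2=-10, -4*2=-8, 5*2=10, 0*2=0, -1*2=-2 -> [4, 2, -10, -8, 10, 0, -2]
Stage 3 (SUM): sum[0..0]=4, sum[0..1]=6, sum[0..2]=-4, sum[0..3]=-12, sum[0..4]=-2, sum[0..5]=-2, sum[0..6]=-4 -> [4, 6, -4, -12, -2, -2, -4]
Stage 4 (DELAY): [0, 4, 6, -4, -12, -2, -2] = [0, 4, 6, -4, -12, -2, -2] -> [0, 4, 6, -4, -12, -2, -2]
Output sum: -10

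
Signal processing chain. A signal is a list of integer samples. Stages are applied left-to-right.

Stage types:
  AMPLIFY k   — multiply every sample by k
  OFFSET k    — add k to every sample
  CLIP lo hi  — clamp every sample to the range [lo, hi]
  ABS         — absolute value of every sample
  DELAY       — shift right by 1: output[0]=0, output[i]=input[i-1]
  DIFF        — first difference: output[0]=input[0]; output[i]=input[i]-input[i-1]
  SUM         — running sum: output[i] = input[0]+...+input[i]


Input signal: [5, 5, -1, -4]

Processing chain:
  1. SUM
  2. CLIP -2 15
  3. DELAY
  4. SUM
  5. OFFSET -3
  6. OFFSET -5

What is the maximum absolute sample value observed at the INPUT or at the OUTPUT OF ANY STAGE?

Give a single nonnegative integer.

Input: [5, 5, -1, -4] (max |s|=5)
Stage 1 (SUM): sum[0..0]=5, sum[0..1]=10, sum[0..2]=9, sum[0..3]=5 -> [5, 10, 9, 5] (max |s|=10)
Stage 2 (CLIP -2 15): clip(5,-2,15)=5, clip(10,-2,15)=10, clip(9,-2,15)=9, clip(5,-2,15)=5 -> [5, 10, 9, 5] (max |s|=10)
Stage 3 (DELAY): [0, 5, 10, 9] = [0, 5, 10, 9] -> [0, 5, 10, 9] (max |s|=10)
Stage 4 (SUM): sum[0..0]=0, sum[0..1]=5, sum[0..2]=15, sum[0..3]=24 -> [0, 5, 15, 24] (max |s|=24)
Stage 5 (OFFSET -3): 0+-3=-3, 5+-3=2, 15+-3=12, 24+-3=21 -> [-3, 2, 12, 21] (max |s|=21)
Stage 6 (OFFSET -5): -3+-5=-8, 2+-5=-3, 12+-5=7, 21+-5=16 -> [-8, -3, 7, 16] (max |s|=16)
Overall max amplitude: 24

Answer: 24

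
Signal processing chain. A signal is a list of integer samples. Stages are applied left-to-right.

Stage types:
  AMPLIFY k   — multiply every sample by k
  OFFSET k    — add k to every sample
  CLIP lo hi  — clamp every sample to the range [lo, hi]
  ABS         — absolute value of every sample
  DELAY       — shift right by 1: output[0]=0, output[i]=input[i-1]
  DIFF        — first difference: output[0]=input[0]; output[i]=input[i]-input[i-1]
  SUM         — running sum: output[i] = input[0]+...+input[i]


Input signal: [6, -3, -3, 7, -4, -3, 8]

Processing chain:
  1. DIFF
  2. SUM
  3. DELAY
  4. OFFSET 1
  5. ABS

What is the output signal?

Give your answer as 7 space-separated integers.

Input: [6, -3, -3, 7, -4, -3, 8]
Stage 1 (DIFF): s[0]=6, -3-6=-9, -3--3=0, 7--3=10, -4-7=-11, -3--4=1, 8--3=11 -> [6, -9, 0, 10, -11, 1, 11]
Stage 2 (SUM): sum[0..0]=6, sum[0..1]=-3, sum[0..2]=-3, sum[0..3]=7, sum[0..4]=-4, sum[0..5]=-3, sum[0..6]=8 -> [6, -3, -3, 7, -4, -3, 8]
Stage 3 (DELAY): [0, 6, -3, -3, 7, -4, -3] = [0, 6, -3, -3, 7, -4, -3] -> [0, 6, -3, -3, 7, -4, -3]
Stage 4 (OFFSET 1): 0+1=1, 6+1=7, -3+1=-2, -3+1=-2, 7+1=8, -4+1=-3, -3+1=-2 -> [1, 7, -2, -2, 8, -3, -2]
Stage 5 (ABS): |1|=1, |7|=7, |-2|=2, |-2|=2, |8|=8, |-3|=3, |-2|=2 -> [1, 7, 2, 2, 8, 3, 2]

Answer: 1 7 2 2 8 3 2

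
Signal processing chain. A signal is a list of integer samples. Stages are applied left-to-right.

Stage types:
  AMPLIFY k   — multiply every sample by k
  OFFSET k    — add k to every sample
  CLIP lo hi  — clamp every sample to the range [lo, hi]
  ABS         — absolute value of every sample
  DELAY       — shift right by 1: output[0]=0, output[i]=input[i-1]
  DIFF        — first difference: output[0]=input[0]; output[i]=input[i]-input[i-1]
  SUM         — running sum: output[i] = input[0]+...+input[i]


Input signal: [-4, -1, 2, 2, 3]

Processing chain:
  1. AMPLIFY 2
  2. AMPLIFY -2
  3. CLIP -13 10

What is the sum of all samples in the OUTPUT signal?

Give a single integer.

Answer: -14

Derivation:
Input: [-4, -1, 2, 2, 3]
Stage 1 (AMPLIFY 2): -4*2=-8, -1*2=-2, 2*2=4, 2*2=4, 3*2=6 -> [-8, -2, 4, 4, 6]
Stage 2 (AMPLIFY -2): -8*-2=16, -2*-2=4, 4*-2=-8, 4*-2=-8, 6*-2=-12 -> [16, 4, -8, -8, -12]
Stage 3 (CLIP -13 10): clip(16,-13,10)=10, clip(4,-13,10)=4, clip(-8,-13,10)=-8, clip(-8,-13,10)=-8, clip(-12,-13,10)=-12 -> [10, 4, -8, -8, -12]
Output sum: -14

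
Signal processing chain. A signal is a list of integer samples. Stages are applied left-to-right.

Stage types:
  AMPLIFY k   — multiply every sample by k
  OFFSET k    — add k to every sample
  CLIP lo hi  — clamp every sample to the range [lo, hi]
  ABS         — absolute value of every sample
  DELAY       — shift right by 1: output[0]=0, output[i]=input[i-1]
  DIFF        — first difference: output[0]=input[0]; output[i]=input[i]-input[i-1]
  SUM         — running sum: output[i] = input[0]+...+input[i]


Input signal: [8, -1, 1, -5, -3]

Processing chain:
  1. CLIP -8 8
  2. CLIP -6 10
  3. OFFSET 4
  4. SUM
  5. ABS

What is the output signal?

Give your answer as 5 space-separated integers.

Input: [8, -1, 1, -5, -3]
Stage 1 (CLIP -8 8): clip(8,-8,8)=8, clip(-1,-8,8)=-1, clip(1,-8,8)=1, clip(-5,-8,8)=-5, clip(-3,-8,8)=-3 -> [8, -1, 1, -5, -3]
Stage 2 (CLIP -6 10): clip(8,-6,10)=8, clip(-1,-6,10)=-1, clip(1,-6,10)=1, clip(-5,-6,10)=-5, clip(-3,-6,10)=-3 -> [8, -1, 1, -5, -3]
Stage 3 (OFFSET 4): 8+4=12, -1+4=3, 1+4=5, -5+4=-1, -3+4=1 -> [12, 3, 5, -1, 1]
Stage 4 (SUM): sum[0..0]=12, sum[0..1]=15, sum[0..2]=20, sum[0..3]=19, sum[0..4]=20 -> [12, 15, 20, 19, 20]
Stage 5 (ABS): |12|=12, |15|=15, |20|=20, |19|=19, |20|=20 -> [12, 15, 20, 19, 20]

Answer: 12 15 20 19 20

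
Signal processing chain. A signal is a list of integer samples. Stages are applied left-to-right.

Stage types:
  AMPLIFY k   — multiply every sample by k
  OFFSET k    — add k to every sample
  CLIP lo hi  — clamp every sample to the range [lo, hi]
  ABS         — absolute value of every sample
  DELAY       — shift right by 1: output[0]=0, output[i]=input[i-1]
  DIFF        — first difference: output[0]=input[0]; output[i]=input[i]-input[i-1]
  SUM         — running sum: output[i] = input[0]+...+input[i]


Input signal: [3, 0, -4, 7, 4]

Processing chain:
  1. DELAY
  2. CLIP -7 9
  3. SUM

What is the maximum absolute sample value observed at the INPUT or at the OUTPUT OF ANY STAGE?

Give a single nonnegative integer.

Input: [3, 0, -4, 7, 4] (max |s|=7)
Stage 1 (DELAY): [0, 3, 0, -4, 7] = [0, 3, 0, -4, 7] -> [0, 3, 0, -4, 7] (max |s|=7)
Stage 2 (CLIP -7 9): clip(0,-7,9)=0, clip(3,-7,9)=3, clip(0,-7,9)=0, clip(-4,-7,9)=-4, clip(7,-7,9)=7 -> [0, 3, 0, -4, 7] (max |s|=7)
Stage 3 (SUM): sum[0..0]=0, sum[0..1]=3, sum[0..2]=3, sum[0..3]=-1, sum[0..4]=6 -> [0, 3, 3, -1, 6] (max |s|=6)
Overall max amplitude: 7

Answer: 7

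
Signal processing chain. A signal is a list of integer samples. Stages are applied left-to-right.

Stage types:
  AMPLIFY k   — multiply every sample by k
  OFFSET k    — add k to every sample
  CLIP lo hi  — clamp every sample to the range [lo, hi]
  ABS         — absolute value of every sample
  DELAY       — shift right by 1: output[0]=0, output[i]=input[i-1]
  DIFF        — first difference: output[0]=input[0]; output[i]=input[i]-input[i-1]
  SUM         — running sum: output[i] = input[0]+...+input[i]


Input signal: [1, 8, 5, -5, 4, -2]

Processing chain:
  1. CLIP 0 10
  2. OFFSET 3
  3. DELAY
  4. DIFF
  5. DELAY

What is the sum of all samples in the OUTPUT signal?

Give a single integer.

Answer: 3

Derivation:
Input: [1, 8, 5, -5, 4, -2]
Stage 1 (CLIP 0 10): clip(1,0,10)=1, clip(8,0,10)=8, clip(5,0,10)=5, clip(-5,0,10)=0, clip(4,0,10)=4, clip(-2,0,10)=0 -> [1, 8, 5, 0, 4, 0]
Stage 2 (OFFSET 3): 1+3=4, 8+3=11, 5+3=8, 0+3=3, 4+3=7, 0+3=3 -> [4, 11, 8, 3, 7, 3]
Stage 3 (DELAY): [0, 4, 11, 8, 3, 7] = [0, 4, 11, 8, 3, 7] -> [0, 4, 11, 8, 3, 7]
Stage 4 (DIFF): s[0]=0, 4-0=4, 11-4=7, 8-11=-3, 3-8=-5, 7-3=4 -> [0, 4, 7, -3, -5, 4]
Stage 5 (DELAY): [0, 0, 4, 7, -3, -5] = [0, 0, 4, 7, -3, -5] -> [0, 0, 4, 7, -3, -5]
Output sum: 3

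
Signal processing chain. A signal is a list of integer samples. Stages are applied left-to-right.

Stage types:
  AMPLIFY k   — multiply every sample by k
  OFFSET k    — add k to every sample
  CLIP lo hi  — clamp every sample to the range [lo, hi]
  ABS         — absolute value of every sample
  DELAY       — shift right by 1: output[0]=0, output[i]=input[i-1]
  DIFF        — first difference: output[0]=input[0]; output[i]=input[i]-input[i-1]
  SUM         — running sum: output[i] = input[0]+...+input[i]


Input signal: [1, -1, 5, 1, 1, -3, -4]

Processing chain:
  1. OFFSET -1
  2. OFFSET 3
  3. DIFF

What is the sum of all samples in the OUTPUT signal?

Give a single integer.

Input: [1, -1, 5, 1, 1, -3, -4]
Stage 1 (OFFSET -1): 1+-1=0, -1+-1=-2, 5+-1=4, 1+-1=0, 1+-1=0, -3+-1=-4, -4+-1=-5 -> [0, -2, 4, 0, 0, -4, -5]
Stage 2 (OFFSET 3): 0+3=3, -2+3=1, 4+3=7, 0+3=3, 0+3=3, -4+3=-1, -5+3=-2 -> [3, 1, 7, 3, 3, -1, -2]
Stage 3 (DIFF): s[0]=3, 1-3=-2, 7-1=6, 3-7=-4, 3-3=0, -1-3=-4, -2--1=-1 -> [3, -2, 6, -4, 0, -4, -1]
Output sum: -2

Answer: -2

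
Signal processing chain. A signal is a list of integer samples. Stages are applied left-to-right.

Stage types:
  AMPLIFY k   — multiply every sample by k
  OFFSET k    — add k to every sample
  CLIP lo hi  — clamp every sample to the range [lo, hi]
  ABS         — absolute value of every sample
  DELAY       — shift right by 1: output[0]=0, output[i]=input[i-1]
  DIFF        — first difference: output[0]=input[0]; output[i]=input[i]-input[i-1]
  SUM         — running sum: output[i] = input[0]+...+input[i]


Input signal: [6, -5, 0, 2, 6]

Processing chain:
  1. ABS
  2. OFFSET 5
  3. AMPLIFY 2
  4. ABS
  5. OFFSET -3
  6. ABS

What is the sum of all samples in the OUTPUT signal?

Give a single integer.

Input: [6, -5, 0, 2, 6]
Stage 1 (ABS): |6|=6, |-5|=5, |0|=0, |2|=2, |6|=6 -> [6, 5, 0, 2, 6]
Stage 2 (OFFSET 5): 6+5=11, 5+5=10, 0+5=5, 2+5=7, 6+5=11 -> [11, 10, 5, 7, 11]
Stage 3 (AMPLIFY 2): 11*2=22, 10*2=20, 5*2=10, 7*2=14, 11*2=22 -> [22, 20, 10, 14, 22]
Stage 4 (ABS): |22|=22, |20|=20, |10|=10, |14|=14, |22|=22 -> [22, 20, 10, 14, 22]
Stage 5 (OFFSET -3): 22+-3=19, 20+-3=17, 10+-3=7, 14+-3=11, 22+-3=19 -> [19, 17, 7, 11, 19]
Stage 6 (ABS): |19|=19, |17|=17, |7|=7, |11|=11, |19|=19 -> [19, 17, 7, 11, 19]
Output sum: 73

Answer: 73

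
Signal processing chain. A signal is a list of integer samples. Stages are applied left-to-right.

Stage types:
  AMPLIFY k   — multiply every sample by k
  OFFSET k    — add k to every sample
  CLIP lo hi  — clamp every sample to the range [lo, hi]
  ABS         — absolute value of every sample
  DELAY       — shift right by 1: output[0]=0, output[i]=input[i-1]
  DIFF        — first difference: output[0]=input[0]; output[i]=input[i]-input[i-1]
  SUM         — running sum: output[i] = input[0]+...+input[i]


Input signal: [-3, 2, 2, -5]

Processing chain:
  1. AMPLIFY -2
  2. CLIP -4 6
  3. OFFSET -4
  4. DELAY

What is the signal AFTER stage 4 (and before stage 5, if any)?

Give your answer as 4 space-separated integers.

Input: [-3, 2, 2, -5]
Stage 1 (AMPLIFY -2): -3*-2=6, 2*-2=-4, 2*-2=-4, -5*-2=10 -> [6, -4, -4, 10]
Stage 2 (CLIP -4 6): clip(6,-4,6)=6, clip(-4,-4,6)=-4, clip(-4,-4,6)=-4, clip(10,-4,6)=6 -> [6, -4, -4, 6]
Stage 3 (OFFSET -4): 6+-4=2, -4+-4=-8, -4+-4=-8, 6+-4=2 -> [2, -8, -8, 2]
Stage 4 (DELAY): [0, 2, -8, -8] = [0, 2, -8, -8] -> [0, 2, -8, -8]

Answer: 0 2 -8 -8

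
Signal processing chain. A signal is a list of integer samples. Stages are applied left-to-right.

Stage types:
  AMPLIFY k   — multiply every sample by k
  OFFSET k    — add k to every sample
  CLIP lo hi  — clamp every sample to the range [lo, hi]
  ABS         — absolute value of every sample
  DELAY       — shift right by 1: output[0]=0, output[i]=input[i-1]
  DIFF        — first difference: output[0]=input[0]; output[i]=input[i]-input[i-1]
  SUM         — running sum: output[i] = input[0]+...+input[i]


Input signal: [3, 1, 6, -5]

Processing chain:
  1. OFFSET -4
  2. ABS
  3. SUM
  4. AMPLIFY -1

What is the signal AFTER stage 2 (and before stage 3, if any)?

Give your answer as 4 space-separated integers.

Input: [3, 1, 6, -5]
Stage 1 (OFFSET -4): 3+-4=-1, 1+-4=-3, 6+-4=2, -5+-4=-9 -> [-1, -3, 2, -9]
Stage 2 (ABS): |-1|=1, |-3|=3, |2|=2, |-9|=9 -> [1, 3, 2, 9]

Answer: 1 3 2 9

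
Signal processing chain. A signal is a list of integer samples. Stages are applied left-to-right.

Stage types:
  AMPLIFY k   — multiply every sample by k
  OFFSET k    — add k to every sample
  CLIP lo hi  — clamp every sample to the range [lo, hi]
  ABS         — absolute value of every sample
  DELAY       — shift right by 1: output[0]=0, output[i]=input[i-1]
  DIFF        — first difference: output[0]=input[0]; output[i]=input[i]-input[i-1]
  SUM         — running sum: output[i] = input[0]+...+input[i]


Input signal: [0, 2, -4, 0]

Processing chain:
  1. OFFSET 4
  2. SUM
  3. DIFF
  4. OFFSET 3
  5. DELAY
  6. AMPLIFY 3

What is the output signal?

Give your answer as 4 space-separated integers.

Input: [0, 2, -4, 0]
Stage 1 (OFFSET 4): 0+4=4, 2+4=6, -4+4=0, 0+4=4 -> [4, 6, 0, 4]
Stage 2 (SUM): sum[0..0]=4, sum[0..1]=10, sum[0..2]=10, sum[0..3]=14 -> [4, 10, 10, 14]
Stage 3 (DIFF): s[0]=4, 10-4=6, 10-10=0, 14-10=4 -> [4, 6, 0, 4]
Stage 4 (OFFSET 3): 4+3=7, 6+3=9, 0+3=3, 4+3=7 -> [7, 9, 3, 7]
Stage 5 (DELAY): [0, 7, 9, 3] = [0, 7, 9, 3] -> [0, 7, 9, 3]
Stage 6 (AMPLIFY 3): 0*3=0, 7*3=21, 9*3=27, 3*3=9 -> [0, 21, 27, 9]

Answer: 0 21 27 9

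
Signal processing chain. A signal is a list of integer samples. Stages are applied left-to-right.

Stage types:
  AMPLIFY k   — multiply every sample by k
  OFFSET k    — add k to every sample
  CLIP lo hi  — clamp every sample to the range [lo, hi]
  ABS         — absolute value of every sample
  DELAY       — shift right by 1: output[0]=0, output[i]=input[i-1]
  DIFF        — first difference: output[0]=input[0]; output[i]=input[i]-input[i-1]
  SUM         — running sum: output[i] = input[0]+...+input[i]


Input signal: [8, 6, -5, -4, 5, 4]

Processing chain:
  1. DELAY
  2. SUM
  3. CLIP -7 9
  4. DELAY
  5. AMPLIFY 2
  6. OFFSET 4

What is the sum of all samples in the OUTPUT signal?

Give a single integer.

Input: [8, 6, -5, -4, 5, 4]
Stage 1 (DELAY): [0, 8, 6, -5, -4, 5] = [0, 8, 6, -5, -4, 5] -> [0, 8, 6, -5, -4, 5]
Stage 2 (SUM): sum[0..0]=0, sum[0..1]=8, sum[0..2]=14, sum[0..3]=9, sum[0..4]=5, sum[0..5]=10 -> [0, 8, 14, 9, 5, 10]
Stage 3 (CLIP -7 9): clip(0,-7,9)=0, clip(8,-7,9)=8, clip(14,-7,9)=9, clip(9,-7,9)=9, clip(5,-7,9)=5, clip(10,-7,9)=9 -> [0, 8, 9, 9, 5, 9]
Stage 4 (DELAY): [0, 0, 8, 9, 9, 5] = [0, 0, 8, 9, 9, 5] -> [0, 0, 8, 9, 9, 5]
Stage 5 (AMPLIFY 2): 0*2=0, 0*2=0, 8*2=16, 9*2=18, 9*2=18, 5*2=10 -> [0, 0, 16, 18, 18, 10]
Stage 6 (OFFSET 4): 0+4=4, 0+4=4, 16+4=20, 18+4=22, 18+4=22, 10+4=14 -> [4, 4, 20, 22, 22, 14]
Output sum: 86

Answer: 86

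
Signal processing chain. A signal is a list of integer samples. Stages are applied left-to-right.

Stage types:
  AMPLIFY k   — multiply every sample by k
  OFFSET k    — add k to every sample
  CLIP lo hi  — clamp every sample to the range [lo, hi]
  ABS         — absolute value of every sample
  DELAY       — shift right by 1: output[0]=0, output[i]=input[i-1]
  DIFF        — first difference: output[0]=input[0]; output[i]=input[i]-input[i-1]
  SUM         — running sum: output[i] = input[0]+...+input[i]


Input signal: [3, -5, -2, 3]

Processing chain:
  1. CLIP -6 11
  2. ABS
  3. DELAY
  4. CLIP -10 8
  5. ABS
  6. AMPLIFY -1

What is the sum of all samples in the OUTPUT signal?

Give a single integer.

Answer: -10

Derivation:
Input: [3, -5, -2, 3]
Stage 1 (CLIP -6 11): clip(3,-6,11)=3, clip(-5,-6,11)=-5, clip(-2,-6,11)=-2, clip(3,-6,11)=3 -> [3, -5, -2, 3]
Stage 2 (ABS): |3|=3, |-5|=5, |-2|=2, |3|=3 -> [3, 5, 2, 3]
Stage 3 (DELAY): [0, 3, 5, 2] = [0, 3, 5, 2] -> [0, 3, 5, 2]
Stage 4 (CLIP -10 8): clip(0,-10,8)=0, clip(3,-10,8)=3, clip(5,-10,8)=5, clip(2,-10,8)=2 -> [0, 3, 5, 2]
Stage 5 (ABS): |0|=0, |3|=3, |5|=5, |2|=2 -> [0, 3, 5, 2]
Stage 6 (AMPLIFY -1): 0*-1=0, 3*-1=-3, 5*-1=-5, 2*-1=-2 -> [0, -3, -5, -2]
Output sum: -10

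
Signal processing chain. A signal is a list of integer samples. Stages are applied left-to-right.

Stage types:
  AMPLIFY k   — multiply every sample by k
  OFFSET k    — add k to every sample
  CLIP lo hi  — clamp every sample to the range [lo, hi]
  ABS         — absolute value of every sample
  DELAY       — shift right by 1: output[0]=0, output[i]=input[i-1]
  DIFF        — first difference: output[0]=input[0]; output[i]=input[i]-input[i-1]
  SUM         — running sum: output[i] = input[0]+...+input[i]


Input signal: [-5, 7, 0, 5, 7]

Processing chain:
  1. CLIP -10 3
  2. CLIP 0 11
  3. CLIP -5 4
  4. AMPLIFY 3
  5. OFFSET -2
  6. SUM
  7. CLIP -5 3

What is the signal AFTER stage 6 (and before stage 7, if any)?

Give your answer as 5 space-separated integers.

Input: [-5, 7, 0, 5, 7]
Stage 1 (CLIP -10 3): clip(-5,-10,3)=-5, clip(7,-10,3)=3, clip(0,-10,3)=0, clip(5,-10,3)=3, clip(7,-10,3)=3 -> [-5, 3, 0, 3, 3]
Stage 2 (CLIP 0 11): clip(-5,0,11)=0, clip(3,0,11)=3, clip(0,0,11)=0, clip(3,0,11)=3, clip(3,0,11)=3 -> [0, 3, 0, 3, 3]
Stage 3 (CLIP -5 4): clip(0,-5,4)=0, clip(3,-5,4)=3, clip(0,-5,4)=0, clip(3,-5,4)=3, clip(3,-5,4)=3 -> [0, 3, 0, 3, 3]
Stage 4 (AMPLIFY 3): 0*3=0, 3*3=9, 0*3=0, 3*3=9, 3*3=9 -> [0, 9, 0, 9, 9]
Stage 5 (OFFSET -2): 0+-2=-2, 9+-2=7, 0+-2=-2, 9+-2=7, 9+-2=7 -> [-2, 7, -2, 7, 7]
Stage 6 (SUM): sum[0..0]=-2, sum[0..1]=5, sum[0..2]=3, sum[0..3]=10, sum[0..4]=17 -> [-2, 5, 3, 10, 17]

Answer: -2 5 3 10 17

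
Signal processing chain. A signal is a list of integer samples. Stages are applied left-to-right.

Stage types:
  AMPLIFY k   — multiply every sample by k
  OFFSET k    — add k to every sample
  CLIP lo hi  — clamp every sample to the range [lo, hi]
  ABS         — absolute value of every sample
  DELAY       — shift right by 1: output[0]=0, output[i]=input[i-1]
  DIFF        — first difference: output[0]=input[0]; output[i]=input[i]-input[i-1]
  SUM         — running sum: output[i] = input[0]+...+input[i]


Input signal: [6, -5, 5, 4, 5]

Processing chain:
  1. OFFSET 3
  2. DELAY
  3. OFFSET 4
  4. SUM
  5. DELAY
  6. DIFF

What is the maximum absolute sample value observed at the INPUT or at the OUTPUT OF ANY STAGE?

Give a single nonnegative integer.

Answer: 42

Derivation:
Input: [6, -5, 5, 4, 5] (max |s|=6)
Stage 1 (OFFSET 3): 6+3=9, -5+3=-2, 5+3=8, 4+3=7, 5+3=8 -> [9, -2, 8, 7, 8] (max |s|=9)
Stage 2 (DELAY): [0, 9, -2, 8, 7] = [0, 9, -2, 8, 7] -> [0, 9, -2, 8, 7] (max |s|=9)
Stage 3 (OFFSET 4): 0+4=4, 9+4=13, -2+4=2, 8+4=12, 7+4=11 -> [4, 13, 2, 12, 11] (max |s|=13)
Stage 4 (SUM): sum[0..0]=4, sum[0..1]=17, sum[0..2]=19, sum[0..3]=31, sum[0..4]=42 -> [4, 17, 19, 31, 42] (max |s|=42)
Stage 5 (DELAY): [0, 4, 17, 19, 31] = [0, 4, 17, 19, 31] -> [0, 4, 17, 19, 31] (max |s|=31)
Stage 6 (DIFF): s[0]=0, 4-0=4, 17-4=13, 19-17=2, 31-19=12 -> [0, 4, 13, 2, 12] (max |s|=13)
Overall max amplitude: 42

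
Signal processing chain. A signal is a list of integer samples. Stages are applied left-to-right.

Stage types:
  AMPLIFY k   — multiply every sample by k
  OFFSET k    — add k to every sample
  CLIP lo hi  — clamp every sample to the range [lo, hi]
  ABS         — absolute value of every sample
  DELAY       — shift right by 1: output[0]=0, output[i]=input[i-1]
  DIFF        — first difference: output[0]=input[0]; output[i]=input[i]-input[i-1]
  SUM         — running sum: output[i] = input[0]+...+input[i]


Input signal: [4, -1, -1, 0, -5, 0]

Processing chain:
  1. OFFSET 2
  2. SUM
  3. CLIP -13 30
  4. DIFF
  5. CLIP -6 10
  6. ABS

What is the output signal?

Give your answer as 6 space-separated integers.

Answer: 6 1 1 2 3 2

Derivation:
Input: [4, -1, -1, 0, -5, 0]
Stage 1 (OFFSET 2): 4+2=6, -1+2=1, -1+2=1, 0+2=2, -5+2=-3, 0+2=2 -> [6, 1, 1, 2, -3, 2]
Stage 2 (SUM): sum[0..0]=6, sum[0..1]=7, sum[0..2]=8, sum[0..3]=10, sum[0..4]=7, sum[0..5]=9 -> [6, 7, 8, 10, 7, 9]
Stage 3 (CLIP -13 30): clip(6,-13,30)=6, clip(7,-13,30)=7, clip(8,-13,30)=8, clip(10,-13,30)=10, clip(7,-13,30)=7, clip(9,-13,30)=9 -> [6, 7, 8, 10, 7, 9]
Stage 4 (DIFF): s[0]=6, 7-6=1, 8-7=1, 10-8=2, 7-10=-3, 9-7=2 -> [6, 1, 1, 2, -3, 2]
Stage 5 (CLIP -6 10): clip(6,-6,10)=6, clip(1,-6,10)=1, clip(1,-6,10)=1, clip(2,-6,10)=2, clip(-3,-6,10)=-3, clip(2,-6,10)=2 -> [6, 1, 1, 2, -3, 2]
Stage 6 (ABS): |6|=6, |1|=1, |1|=1, |2|=2, |-3|=3, |2|=2 -> [6, 1, 1, 2, 3, 2]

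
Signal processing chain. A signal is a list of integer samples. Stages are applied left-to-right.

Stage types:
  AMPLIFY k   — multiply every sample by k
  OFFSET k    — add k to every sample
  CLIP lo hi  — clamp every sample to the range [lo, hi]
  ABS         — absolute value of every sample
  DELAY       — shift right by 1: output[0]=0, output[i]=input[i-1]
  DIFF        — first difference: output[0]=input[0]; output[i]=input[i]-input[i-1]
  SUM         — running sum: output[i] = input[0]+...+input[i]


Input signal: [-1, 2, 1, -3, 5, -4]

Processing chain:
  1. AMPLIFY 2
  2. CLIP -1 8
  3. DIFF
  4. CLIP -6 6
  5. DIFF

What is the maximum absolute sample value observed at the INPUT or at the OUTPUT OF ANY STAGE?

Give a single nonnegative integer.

Answer: 12

Derivation:
Input: [-1, 2, 1, -3, 5, -4] (max |s|=5)
Stage 1 (AMPLIFY 2): -1*2=-2, 2*2=4, 1*2=2, -3*2=-6, 5*2=10, -4*2=-8 -> [-2, 4, 2, -6, 10, -8] (max |s|=10)
Stage 2 (CLIP -1 8): clip(-2,-1,8)=-1, clip(4,-1,8)=4, clip(2,-1,8)=2, clip(-6,-1,8)=-1, clip(10,-1,8)=8, clip(-8,-1,8)=-1 -> [-1, 4, 2, -1, 8, -1] (max |s|=8)
Stage 3 (DIFF): s[0]=-1, 4--1=5, 2-4=-2, -1-2=-3, 8--1=9, -1-8=-9 -> [-1, 5, -2, -3, 9, -9] (max |s|=9)
Stage 4 (CLIP -6 6): clip(-1,-6,6)=-1, clip(5,-6,6)=5, clip(-2,-6,6)=-2, clip(-3,-6,6)=-3, clip(9,-6,6)=6, clip(-9,-6,6)=-6 -> [-1, 5, -2, -3, 6, -6] (max |s|=6)
Stage 5 (DIFF): s[0]=-1, 5--1=6, -2-5=-7, -3--2=-1, 6--3=9, -6-6=-12 -> [-1, 6, -7, -1, 9, -12] (max |s|=12)
Overall max amplitude: 12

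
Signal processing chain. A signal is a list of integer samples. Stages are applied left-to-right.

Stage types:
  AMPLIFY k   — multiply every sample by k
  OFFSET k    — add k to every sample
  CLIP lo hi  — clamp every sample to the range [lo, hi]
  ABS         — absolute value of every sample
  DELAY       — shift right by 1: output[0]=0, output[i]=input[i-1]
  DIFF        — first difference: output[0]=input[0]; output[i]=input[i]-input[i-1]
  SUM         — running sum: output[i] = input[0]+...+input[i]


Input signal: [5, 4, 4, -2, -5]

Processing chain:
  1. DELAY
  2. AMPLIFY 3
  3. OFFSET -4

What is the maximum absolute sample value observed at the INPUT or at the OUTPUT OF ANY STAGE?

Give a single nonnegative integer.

Answer: 15

Derivation:
Input: [5, 4, 4, -2, -5] (max |s|=5)
Stage 1 (DELAY): [0, 5, 4, 4, -2] = [0, 5, 4, 4, -2] -> [0, 5, 4, 4, -2] (max |s|=5)
Stage 2 (AMPLIFY 3): 0*3=0, 5*3=15, 4*3=12, 4*3=12, -2*3=-6 -> [0, 15, 12, 12, -6] (max |s|=15)
Stage 3 (OFFSET -4): 0+-4=-4, 15+-4=11, 12+-4=8, 12+-4=8, -6+-4=-10 -> [-4, 11, 8, 8, -10] (max |s|=11)
Overall max amplitude: 15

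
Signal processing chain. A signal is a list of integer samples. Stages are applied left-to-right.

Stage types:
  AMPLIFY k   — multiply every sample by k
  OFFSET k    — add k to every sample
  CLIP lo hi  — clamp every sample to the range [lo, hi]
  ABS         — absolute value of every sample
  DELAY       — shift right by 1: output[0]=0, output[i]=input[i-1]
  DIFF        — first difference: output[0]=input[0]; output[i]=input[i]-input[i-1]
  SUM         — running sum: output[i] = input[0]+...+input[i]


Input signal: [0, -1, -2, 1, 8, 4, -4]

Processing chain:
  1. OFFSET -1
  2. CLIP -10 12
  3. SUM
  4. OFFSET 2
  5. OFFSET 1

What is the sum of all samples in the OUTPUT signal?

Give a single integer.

Answer: 9

Derivation:
Input: [0, -1, -2, 1, 8, 4, -4]
Stage 1 (OFFSET -1): 0+-1=-1, -1+-1=-2, -2+-1=-3, 1+-1=0, 8+-1=7, 4+-1=3, -4+-1=-5 -> [-1, -2, -3, 0, 7, 3, -5]
Stage 2 (CLIP -10 12): clip(-1,-10,12)=-1, clip(-2,-10,12)=-2, clip(-3,-10,12)=-3, clip(0,-10,12)=0, clip(7,-10,12)=7, clip(3,-10,12)=3, clip(-5,-10,12)=-5 -> [-1, -2, -3, 0, 7, 3, -5]
Stage 3 (SUM): sum[0..0]=-1, sum[0..1]=-3, sum[0..2]=-6, sum[0..3]=-6, sum[0..4]=1, sum[0..5]=4, sum[0..6]=-1 -> [-1, -3, -6, -6, 1, 4, -1]
Stage 4 (OFFSET 2): -1+2=1, -3+2=-1, -6+2=-4, -6+2=-4, 1+2=3, 4+2=6, -1+2=1 -> [1, -1, -4, -4, 3, 6, 1]
Stage 5 (OFFSET 1): 1+1=2, -1+1=0, -4+1=-3, -4+1=-3, 3+1=4, 6+1=7, 1+1=2 -> [2, 0, -3, -3, 4, 7, 2]
Output sum: 9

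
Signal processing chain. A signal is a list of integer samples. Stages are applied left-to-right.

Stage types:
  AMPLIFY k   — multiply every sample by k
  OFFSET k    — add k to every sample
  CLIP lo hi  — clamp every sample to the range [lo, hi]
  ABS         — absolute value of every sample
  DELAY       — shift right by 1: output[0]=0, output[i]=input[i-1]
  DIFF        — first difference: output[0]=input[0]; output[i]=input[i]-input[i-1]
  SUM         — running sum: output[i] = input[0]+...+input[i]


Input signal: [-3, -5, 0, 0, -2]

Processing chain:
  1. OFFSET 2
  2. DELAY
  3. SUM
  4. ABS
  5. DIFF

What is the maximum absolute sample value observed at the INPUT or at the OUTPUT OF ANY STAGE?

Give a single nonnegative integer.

Input: [-3, -5, 0, 0, -2] (max |s|=5)
Stage 1 (OFFSET 2): -3+2=-1, -5+2=-3, 0+2=2, 0+2=2, -2+2=0 -> [-1, -3, 2, 2, 0] (max |s|=3)
Stage 2 (DELAY): [0, -1, -3, 2, 2] = [0, -1, -3, 2, 2] -> [0, -1, -3, 2, 2] (max |s|=3)
Stage 3 (SUM): sum[0..0]=0, sum[0..1]=-1, sum[0..2]=-4, sum[0..3]=-2, sum[0..4]=0 -> [0, -1, -4, -2, 0] (max |s|=4)
Stage 4 (ABS): |0|=0, |-1|=1, |-4|=4, |-2|=2, |0|=0 -> [0, 1, 4, 2, 0] (max |s|=4)
Stage 5 (DIFF): s[0]=0, 1-0=1, 4-1=3, 2-4=-2, 0-2=-2 -> [0, 1, 3, -2, -2] (max |s|=3)
Overall max amplitude: 5

Answer: 5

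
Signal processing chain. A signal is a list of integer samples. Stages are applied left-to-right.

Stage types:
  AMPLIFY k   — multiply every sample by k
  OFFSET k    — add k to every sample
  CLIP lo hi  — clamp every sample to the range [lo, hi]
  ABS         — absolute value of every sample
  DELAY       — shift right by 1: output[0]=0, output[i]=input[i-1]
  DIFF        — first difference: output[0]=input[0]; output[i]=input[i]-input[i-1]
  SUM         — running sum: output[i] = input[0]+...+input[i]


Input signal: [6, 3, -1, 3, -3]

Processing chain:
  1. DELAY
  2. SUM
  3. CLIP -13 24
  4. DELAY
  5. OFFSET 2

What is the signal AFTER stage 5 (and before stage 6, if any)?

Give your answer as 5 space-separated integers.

Answer: 2 2 8 11 10

Derivation:
Input: [6, 3, -1, 3, -3]
Stage 1 (DELAY): [0, 6, 3, -1, 3] = [0, 6, 3, -1, 3] -> [0, 6, 3, -1, 3]
Stage 2 (SUM): sum[0..0]=0, sum[0..1]=6, sum[0..2]=9, sum[0..3]=8, sum[0..4]=11 -> [0, 6, 9, 8, 11]
Stage 3 (CLIP -13 24): clip(0,-13,24)=0, clip(6,-13,24)=6, clip(9,-13,24)=9, clip(8,-13,24)=8, clip(11,-13,24)=11 -> [0, 6, 9, 8, 11]
Stage 4 (DELAY): [0, 0, 6, 9, 8] = [0, 0, 6, 9, 8] -> [0, 0, 6, 9, 8]
Stage 5 (OFFSET 2): 0+2=2, 0+2=2, 6+2=8, 9+2=11, 8+2=10 -> [2, 2, 8, 11, 10]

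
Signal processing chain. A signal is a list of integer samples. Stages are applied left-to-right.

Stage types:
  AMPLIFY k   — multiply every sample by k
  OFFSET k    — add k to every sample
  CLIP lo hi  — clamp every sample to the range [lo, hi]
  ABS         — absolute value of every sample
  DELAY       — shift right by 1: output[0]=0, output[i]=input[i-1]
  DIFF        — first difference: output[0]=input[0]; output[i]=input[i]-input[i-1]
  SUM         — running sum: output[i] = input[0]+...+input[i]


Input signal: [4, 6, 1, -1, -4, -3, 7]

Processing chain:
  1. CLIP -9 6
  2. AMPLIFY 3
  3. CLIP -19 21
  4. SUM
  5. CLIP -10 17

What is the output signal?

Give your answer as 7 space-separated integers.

Answer: 12 17 17 17 17 9 17

Derivation:
Input: [4, 6, 1, -1, -4, -3, 7]
Stage 1 (CLIP -9 6): clip(4,-9,6)=4, clip(6,-9,6)=6, clip(1,-9,6)=1, clip(-1,-9,6)=-1, clip(-4,-9,6)=-4, clip(-3,-9,6)=-3, clip(7,-9,6)=6 -> [4, 6, 1, -1, -4, -3, 6]
Stage 2 (AMPLIFY 3): 4*3=12, 6*3=18, 1*3=3, -1*3=-3, -4*3=-12, -3*3=-9, 6*3=18 -> [12, 18, 3, -3, -12, -9, 18]
Stage 3 (CLIP -19 21): clip(12,-19,21)=12, clip(18,-19,21)=18, clip(3,-19,21)=3, clip(-3,-19,21)=-3, clip(-12,-19,21)=-12, clip(-9,-19,21)=-9, clip(18,-19,21)=18 -> [12, 18, 3, -3, -12, -9, 18]
Stage 4 (SUM): sum[0..0]=12, sum[0..1]=30, sum[0..2]=33, sum[0..3]=30, sum[0..4]=18, sum[0..5]=9, sum[0..6]=27 -> [12, 30, 33, 30, 18, 9, 27]
Stage 5 (CLIP -10 17): clip(12,-10,17)=12, clip(30,-10,17)=17, clip(33,-10,17)=17, clip(30,-10,17)=17, clip(18,-10,17)=17, clip(9,-10,17)=9, clip(27,-10,17)=17 -> [12, 17, 17, 17, 17, 9, 17]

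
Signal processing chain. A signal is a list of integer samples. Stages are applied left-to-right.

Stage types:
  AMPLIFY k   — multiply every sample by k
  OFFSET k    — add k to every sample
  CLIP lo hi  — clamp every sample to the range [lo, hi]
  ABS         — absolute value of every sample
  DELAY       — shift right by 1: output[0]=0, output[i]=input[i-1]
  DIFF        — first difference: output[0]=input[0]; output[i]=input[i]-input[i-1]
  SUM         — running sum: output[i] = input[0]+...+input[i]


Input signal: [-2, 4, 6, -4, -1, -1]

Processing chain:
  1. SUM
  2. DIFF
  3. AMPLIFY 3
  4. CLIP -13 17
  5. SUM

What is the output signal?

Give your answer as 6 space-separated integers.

Input: [-2, 4, 6, -4, -1, -1]
Stage 1 (SUM): sum[0..0]=-2, sum[0..1]=2, sum[0..2]=8, sum[0..3]=4, sum[0..4]=3, sum[0..5]=2 -> [-2, 2, 8, 4, 3, 2]
Stage 2 (DIFF): s[0]=-2, 2--2=4, 8-2=6, 4-8=-4, 3-4=-1, 2-3=-1 -> [-2, 4, 6, -4, -1, -1]
Stage 3 (AMPLIFY 3): -2*3=-6, 4*3=12, 6*3=18, -4*3=-12, -1*3=-3, -1*3=-3 -> [-6, 12, 18, -12, -3, -3]
Stage 4 (CLIP -13 17): clip(-6,-13,17)=-6, clip(12,-13,17)=12, clip(18,-13,17)=17, clip(-12,-13,17)=-12, clip(-3,-13,17)=-3, clip(-3,-13,17)=-3 -> [-6, 12, 17, -12, -3, -3]
Stage 5 (SUM): sum[0..0]=-6, sum[0..1]=6, sum[0..2]=23, sum[0..3]=11, sum[0..4]=8, sum[0..5]=5 -> [-6, 6, 23, 11, 8, 5]

Answer: -6 6 23 11 8 5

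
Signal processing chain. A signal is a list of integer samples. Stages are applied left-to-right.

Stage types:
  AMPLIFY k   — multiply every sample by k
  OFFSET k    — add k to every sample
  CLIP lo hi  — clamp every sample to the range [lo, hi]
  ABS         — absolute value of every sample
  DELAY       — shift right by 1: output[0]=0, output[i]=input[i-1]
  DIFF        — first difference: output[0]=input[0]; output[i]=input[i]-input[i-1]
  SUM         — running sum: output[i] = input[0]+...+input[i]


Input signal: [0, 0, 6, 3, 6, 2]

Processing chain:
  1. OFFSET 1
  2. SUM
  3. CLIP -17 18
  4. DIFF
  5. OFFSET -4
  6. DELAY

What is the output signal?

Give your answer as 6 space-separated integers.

Input: [0, 0, 6, 3, 6, 2]
Stage 1 (OFFSET 1): 0+1=1, 0+1=1, 6+1=7, 3+1=4, 6+1=7, 2+1=3 -> [1, 1, 7, 4, 7, 3]
Stage 2 (SUM): sum[0..0]=1, sum[0..1]=2, sum[0..2]=9, sum[0..3]=13, sum[0..4]=20, sum[0..5]=23 -> [1, 2, 9, 13, 20, 23]
Stage 3 (CLIP -17 18): clip(1,-17,18)=1, clip(2,-17,18)=2, clip(9,-17,18)=9, clip(13,-17,18)=13, clip(20,-17,18)=18, clip(23,-17,18)=18 -> [1, 2, 9, 13, 18, 18]
Stage 4 (DIFF): s[0]=1, 2-1=1, 9-2=7, 13-9=4, 18-13=5, 18-18=0 -> [1, 1, 7, 4, 5, 0]
Stage 5 (OFFSET -4): 1+-4=-3, 1+-4=-3, 7+-4=3, 4+-4=0, 5+-4=1, 0+-4=-4 -> [-3, -3, 3, 0, 1, -4]
Stage 6 (DELAY): [0, -3, -3, 3, 0, 1] = [0, -3, -3, 3, 0, 1] -> [0, -3, -3, 3, 0, 1]

Answer: 0 -3 -3 3 0 1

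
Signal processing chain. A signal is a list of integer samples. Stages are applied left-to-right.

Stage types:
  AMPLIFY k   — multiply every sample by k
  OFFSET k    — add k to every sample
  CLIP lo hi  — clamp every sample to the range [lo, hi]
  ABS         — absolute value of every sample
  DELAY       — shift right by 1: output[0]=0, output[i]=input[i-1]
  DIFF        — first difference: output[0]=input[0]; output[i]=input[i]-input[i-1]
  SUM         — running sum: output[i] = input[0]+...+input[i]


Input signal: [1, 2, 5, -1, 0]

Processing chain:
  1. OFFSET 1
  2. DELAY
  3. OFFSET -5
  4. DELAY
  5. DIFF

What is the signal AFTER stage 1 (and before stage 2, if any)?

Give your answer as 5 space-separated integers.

Input: [1, 2, 5, -1, 0]
Stage 1 (OFFSET 1): 1+1=2, 2+1=3, 5+1=6, -1+1=0, 0+1=1 -> [2, 3, 6, 0, 1]

Answer: 2 3 6 0 1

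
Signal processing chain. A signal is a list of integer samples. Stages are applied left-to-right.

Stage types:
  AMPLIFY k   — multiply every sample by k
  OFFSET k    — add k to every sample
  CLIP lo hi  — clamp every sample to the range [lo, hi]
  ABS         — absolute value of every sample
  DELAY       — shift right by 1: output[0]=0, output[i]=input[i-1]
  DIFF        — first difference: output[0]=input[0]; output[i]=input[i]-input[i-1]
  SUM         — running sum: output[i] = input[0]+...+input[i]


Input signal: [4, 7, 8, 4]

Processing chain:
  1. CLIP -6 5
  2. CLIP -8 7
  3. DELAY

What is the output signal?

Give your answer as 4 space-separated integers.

Answer: 0 4 5 5

Derivation:
Input: [4, 7, 8, 4]
Stage 1 (CLIP -6 5): clip(4,-6,5)=4, clip(7,-6,5)=5, clip(8,-6,5)=5, clip(4,-6,5)=4 -> [4, 5, 5, 4]
Stage 2 (CLIP -8 7): clip(4,-8,7)=4, clip(5,-8,7)=5, clip(5,-8,7)=5, clip(4,-8,7)=4 -> [4, 5, 5, 4]
Stage 3 (DELAY): [0, 4, 5, 5] = [0, 4, 5, 5] -> [0, 4, 5, 5]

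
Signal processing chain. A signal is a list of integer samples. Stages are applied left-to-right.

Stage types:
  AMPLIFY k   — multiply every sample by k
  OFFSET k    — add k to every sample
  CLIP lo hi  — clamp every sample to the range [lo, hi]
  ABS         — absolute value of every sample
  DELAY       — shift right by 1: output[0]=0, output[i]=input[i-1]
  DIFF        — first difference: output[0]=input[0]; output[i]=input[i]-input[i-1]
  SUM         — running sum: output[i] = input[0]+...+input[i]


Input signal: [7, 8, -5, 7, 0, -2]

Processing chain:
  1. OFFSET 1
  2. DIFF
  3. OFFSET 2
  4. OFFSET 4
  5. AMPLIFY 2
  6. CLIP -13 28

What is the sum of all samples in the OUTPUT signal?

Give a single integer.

Answer: 63

Derivation:
Input: [7, 8, -5, 7, 0, -2]
Stage 1 (OFFSET 1): 7+1=8, 8+1=9, -5+1=-4, 7+1=8, 0+1=1, -2+1=-1 -> [8, 9, -4, 8, 1, -1]
Stage 2 (DIFF): s[0]=8, 9-8=1, -4-9=-13, 8--4=12, 1-8=-7, -1-1=-2 -> [8, 1, -13, 12, -7, -2]
Stage 3 (OFFSET 2): 8+2=10, 1+2=3, -13+2=-11, 12+2=14, -7+2=-5, -2+2=0 -> [10, 3, -11, 14, -5, 0]
Stage 4 (OFFSET 4): 10+4=14, 3+4=7, -11+4=-7, 14+4=18, -5+4=-1, 0+4=4 -> [14, 7, -7, 18, -1, 4]
Stage 5 (AMPLIFY 2): 14*2=28, 7*2=14, -7*2=-14, 18*2=36, -1*2=-2, 4*2=8 -> [28, 14, -14, 36, -2, 8]
Stage 6 (CLIP -13 28): clip(28,-13,28)=28, clip(14,-13,28)=14, clip(-14,-13,28)=-13, clip(36,-13,28)=28, clip(-2,-13,28)=-2, clip(8,-13,28)=8 -> [28, 14, -13, 28, -2, 8]
Output sum: 63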